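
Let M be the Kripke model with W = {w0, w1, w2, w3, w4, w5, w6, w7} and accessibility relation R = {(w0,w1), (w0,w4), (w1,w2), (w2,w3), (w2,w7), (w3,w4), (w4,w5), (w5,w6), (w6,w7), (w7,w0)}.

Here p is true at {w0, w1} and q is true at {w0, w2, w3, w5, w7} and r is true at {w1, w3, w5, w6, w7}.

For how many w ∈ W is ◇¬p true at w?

7

w0: successors {w1, w4}; ¬p there: w1:F, w4:T. ✓
w1: successors {w2}; ¬p there: w2:T. ✓
w2: successors {w3, w7}; ¬p there: w3:T, w7:T. ✓
w3: successors {w4}; ¬p there: w4:T. ✓
w4: successors {w5}; ¬p there: w5:T. ✓
w5: successors {w6}; ¬p there: w6:T. ✓
w6: successors {w7}; ¬p there: w7:T. ✓
w7: successors {w0}; ¬p there: w0:F. ✗
Satisfying worlds: {w0, w1, w2, w3, w4, w5, w6}.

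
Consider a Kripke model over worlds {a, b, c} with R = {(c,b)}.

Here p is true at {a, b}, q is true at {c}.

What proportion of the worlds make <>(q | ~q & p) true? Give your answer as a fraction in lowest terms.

a: no successors, so <>(q | ~q & p) fails. ✗
b: no successors, so <>(q | ~q & p) fails. ✗
c: successors {b}; q | ~q & p there: b:T. ✓
That's 1 of 3 worlds, so 1/3.

1/3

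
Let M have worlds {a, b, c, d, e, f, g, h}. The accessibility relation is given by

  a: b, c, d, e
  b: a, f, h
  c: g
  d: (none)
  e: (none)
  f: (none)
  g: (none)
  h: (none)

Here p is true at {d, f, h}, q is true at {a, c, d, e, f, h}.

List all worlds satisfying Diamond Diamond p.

{a, b}

a: successors {b, c, d, e}; Diamond p there: b:T, c:F, d:F, e:F. ✓
b: successors {a, f, h}; Diamond p there: a:T, f:F, h:F. ✓
c: successors {g}; Diamond p there: g:F. ✗
d: no successors, so Diamond Diamond p fails. ✗
e: no successors, so Diamond Diamond p fails. ✗
f: no successors, so Diamond Diamond p fails. ✗
g: no successors, so Diamond Diamond p fails. ✗
h: no successors, so Diamond Diamond p fails. ✗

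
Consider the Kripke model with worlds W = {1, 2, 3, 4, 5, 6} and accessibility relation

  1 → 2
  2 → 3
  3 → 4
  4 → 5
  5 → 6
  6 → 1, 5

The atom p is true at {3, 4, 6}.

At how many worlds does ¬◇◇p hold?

1: ◇◇p is T. ✗
2: ◇◇p is T. ✗
3: ◇◇p is F. ✓
4: ◇◇p is T. ✗
5: ◇◇p is F. ✓
6: ◇◇p is T. ✗
Satisfying worlds: {3, 5}.

2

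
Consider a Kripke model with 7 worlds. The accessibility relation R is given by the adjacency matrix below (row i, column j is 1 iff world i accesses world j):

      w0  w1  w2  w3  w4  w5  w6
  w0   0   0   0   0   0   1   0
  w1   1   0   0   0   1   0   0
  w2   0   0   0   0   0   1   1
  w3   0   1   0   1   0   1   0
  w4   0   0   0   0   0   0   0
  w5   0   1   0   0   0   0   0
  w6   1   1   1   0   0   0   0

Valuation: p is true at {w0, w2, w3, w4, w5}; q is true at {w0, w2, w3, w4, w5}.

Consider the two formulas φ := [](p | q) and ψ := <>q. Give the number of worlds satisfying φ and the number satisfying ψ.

3 and 5

For [](p | q):
w0: successors {w5}; p | q there: w5:T. ✓
w1: successors {w0, w4}; p | q there: w0:T, w4:T. ✓
w2: successors {w5, w6}; p | q there: w5:T, w6:F. ✗
w3: successors {w1, w3, w5}; p | q there: w1:F, w3:T, w5:T. ✗
w4: no successors, so [](p | q) holds vacuously. ✓
w5: successors {w1}; p | q there: w1:F. ✗
w6: successors {w0, w1, w2}; p | q there: w0:T, w1:F, w2:T. ✗
— 3 worlds.
For <>q:
w0: successors {w5}; q there: w5:T. ✓
w1: successors {w0, w4}; q there: w0:T, w4:T. ✓
w2: successors {w5, w6}; q there: w5:T, w6:F. ✓
w3: successors {w1, w3, w5}; q there: w1:F, w3:T, w5:T. ✓
w4: no successors, so <>q fails. ✗
w5: successors {w1}; q there: w1:F. ✗
w6: successors {w0, w1, w2}; q there: w0:T, w1:F, w2:T. ✓
— 5 worlds.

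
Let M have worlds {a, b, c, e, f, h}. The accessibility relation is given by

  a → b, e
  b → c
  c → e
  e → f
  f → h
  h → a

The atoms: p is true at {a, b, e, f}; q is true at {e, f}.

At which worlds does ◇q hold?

a: successors {b, e}; q there: b:F, e:T. ✓
b: successors {c}; q there: c:F. ✗
c: successors {e}; q there: e:T. ✓
e: successors {f}; q there: f:T. ✓
f: successors {h}; q there: h:F. ✗
h: successors {a}; q there: a:F. ✗

{a, c, e}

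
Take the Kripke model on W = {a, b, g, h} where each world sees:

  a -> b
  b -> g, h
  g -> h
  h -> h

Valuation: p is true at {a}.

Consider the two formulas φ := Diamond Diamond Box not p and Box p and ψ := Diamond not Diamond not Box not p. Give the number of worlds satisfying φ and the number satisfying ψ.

For Diamond Diamond Box not p and Box p:
a: Diamond Diamond Box not p is T, Box p is F. ✗
b: Diamond Diamond Box not p is T, Box p is F. ✗
g: Diamond Diamond Box not p is T, Box p is F. ✗
h: Diamond Diamond Box not p is T, Box p is F. ✗
— 0 worlds.
For Diamond not Diamond not Box not p:
a: successors {b}; not Diamond not Box not p there: b:T. ✓
b: successors {g, h}; not Diamond not Box not p there: g:T, h:T. ✓
g: successors {h}; not Diamond not Box not p there: h:T. ✓
h: successors {h}; not Diamond not Box not p there: h:T. ✓
— 4 worlds.

0 and 4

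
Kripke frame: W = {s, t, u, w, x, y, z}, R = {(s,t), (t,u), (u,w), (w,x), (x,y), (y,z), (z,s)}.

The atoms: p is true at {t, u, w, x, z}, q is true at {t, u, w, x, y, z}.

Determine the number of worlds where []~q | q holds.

s: []~q is F, q is F. ✗
t: []~q is F, q is T. ✓
u: []~q is F, q is T. ✓
w: []~q is F, q is T. ✓
x: []~q is F, q is T. ✓
y: []~q is F, q is T. ✓
z: []~q is T, q is T. ✓
Satisfying worlds: {t, u, w, x, y, z}.

6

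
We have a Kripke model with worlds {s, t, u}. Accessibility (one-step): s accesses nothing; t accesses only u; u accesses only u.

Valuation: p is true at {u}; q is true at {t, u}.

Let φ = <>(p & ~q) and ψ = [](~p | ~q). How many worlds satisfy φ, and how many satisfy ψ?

0 and 1

For <>(p & ~q):
s: no successors, so <>(p & ~q) fails. ✗
t: successors {u}; p & ~q there: u:F. ✗
u: successors {u}; p & ~q there: u:F. ✗
— 0 worlds.
For [](~p | ~q):
s: no successors, so [](~p | ~q) holds vacuously. ✓
t: successors {u}; ~p | ~q there: u:F. ✗
u: successors {u}; ~p | ~q there: u:F. ✗
— 1 world.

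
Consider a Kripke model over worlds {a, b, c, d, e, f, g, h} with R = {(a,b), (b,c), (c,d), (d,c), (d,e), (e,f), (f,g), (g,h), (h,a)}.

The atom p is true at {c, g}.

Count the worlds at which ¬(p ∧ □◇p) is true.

a: p ∧ □◇p is F. ✓
b: p ∧ □◇p is F. ✓
c: p ∧ □◇p is T. ✗
d: p ∧ □◇p is F. ✓
e: p ∧ □◇p is F. ✓
f: p ∧ □◇p is F. ✓
g: p ∧ □◇p is F. ✓
h: p ∧ □◇p is F. ✓
Satisfying worlds: {a, b, d, e, f, g, h}.

7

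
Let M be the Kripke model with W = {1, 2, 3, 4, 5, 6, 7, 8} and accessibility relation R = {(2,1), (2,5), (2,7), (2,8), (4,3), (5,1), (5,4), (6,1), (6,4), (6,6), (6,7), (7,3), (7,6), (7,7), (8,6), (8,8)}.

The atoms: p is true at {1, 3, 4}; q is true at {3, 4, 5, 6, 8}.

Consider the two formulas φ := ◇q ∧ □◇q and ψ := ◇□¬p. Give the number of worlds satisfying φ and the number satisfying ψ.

1 and 6

For ◇q ∧ □◇q:
1: ◇q is F, □◇q is T. ✗
2: ◇q is T, □◇q is F. ✗
3: ◇q is F, □◇q is T. ✗
4: ◇q is T, □◇q is F. ✗
5: ◇q is T, □◇q is F. ✗
6: ◇q is T, □◇q is F. ✗
7: ◇q is T, □◇q is F. ✗
8: ◇q is T, □◇q is T. ✓
— 1 world.
For ◇□¬p:
1: no successors, so ◇□¬p fails. ✗
2: successors {1, 5, 7, 8}; □¬p there: 1:T, 5:F, 7:F, 8:T. ✓
3: no successors, so ◇□¬p fails. ✗
4: successors {3}; □¬p there: 3:T. ✓
5: successors {1, 4}; □¬p there: 1:T, 4:F. ✓
6: successors {1, 4, 6, 7}; □¬p there: 1:T, 4:F, 6:F, 7:F. ✓
7: successors {3, 6, 7}; □¬p there: 3:T, 6:F, 7:F. ✓
8: successors {6, 8}; □¬p there: 6:F, 8:T. ✓
— 6 worlds.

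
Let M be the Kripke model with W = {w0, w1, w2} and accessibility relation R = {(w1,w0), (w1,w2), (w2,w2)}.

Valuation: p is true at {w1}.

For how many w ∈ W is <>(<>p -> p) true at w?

2

w0: no successors, so <>(<>p -> p) fails. ✗
w1: successors {w0, w2}; <>p -> p there: w0:T, w2:T. ✓
w2: successors {w2}; <>p -> p there: w2:T. ✓
Satisfying worlds: {w1, w2}.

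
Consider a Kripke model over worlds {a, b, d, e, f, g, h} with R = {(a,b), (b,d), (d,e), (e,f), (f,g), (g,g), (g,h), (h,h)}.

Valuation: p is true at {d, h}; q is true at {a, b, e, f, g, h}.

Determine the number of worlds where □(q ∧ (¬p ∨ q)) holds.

6

a: successors {b}; q ∧ (¬p ∨ q) there: b:T. ✓
b: successors {d}; q ∧ (¬p ∨ q) there: d:F. ✗
d: successors {e}; q ∧ (¬p ∨ q) there: e:T. ✓
e: successors {f}; q ∧ (¬p ∨ q) there: f:T. ✓
f: successors {g}; q ∧ (¬p ∨ q) there: g:T. ✓
g: successors {g, h}; q ∧ (¬p ∨ q) there: g:T, h:T. ✓
h: successors {h}; q ∧ (¬p ∨ q) there: h:T. ✓
Satisfying worlds: {a, d, e, f, g, h}.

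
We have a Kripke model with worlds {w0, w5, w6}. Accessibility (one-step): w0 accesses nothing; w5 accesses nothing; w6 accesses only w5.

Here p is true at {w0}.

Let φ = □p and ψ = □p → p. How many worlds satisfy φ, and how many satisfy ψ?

2 and 2

For □p:
w0: no successors, so □p holds vacuously. ✓
w5: no successors, so □p holds vacuously. ✓
w6: successors {w5}; p there: w5:F. ✗
— 2 worlds.
For □p → p:
w0: □p is T, p is T. ✓
w5: □p is T, p is F. ✗
w6: □p is F, p is F. ✓
— 2 worlds.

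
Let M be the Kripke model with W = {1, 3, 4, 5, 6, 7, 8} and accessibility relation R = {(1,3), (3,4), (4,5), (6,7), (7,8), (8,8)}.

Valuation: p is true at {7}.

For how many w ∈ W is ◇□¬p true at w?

6

1: successors {3}; □¬p there: 3:T. ✓
3: successors {4}; □¬p there: 4:T. ✓
4: successors {5}; □¬p there: 5:T. ✓
5: no successors, so ◇□¬p fails. ✗
6: successors {7}; □¬p there: 7:T. ✓
7: successors {8}; □¬p there: 8:T. ✓
8: successors {8}; □¬p there: 8:T. ✓
Satisfying worlds: {1, 3, 4, 6, 7, 8}.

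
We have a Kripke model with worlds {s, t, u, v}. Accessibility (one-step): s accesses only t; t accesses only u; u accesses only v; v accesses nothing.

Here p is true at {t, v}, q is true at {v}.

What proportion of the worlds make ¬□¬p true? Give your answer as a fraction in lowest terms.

s: □¬p is F. ✓
t: □¬p is T. ✗
u: □¬p is F. ✓
v: □¬p is T. ✗
That's 2 of 4 worlds, so 2/4 = 1/2.

1/2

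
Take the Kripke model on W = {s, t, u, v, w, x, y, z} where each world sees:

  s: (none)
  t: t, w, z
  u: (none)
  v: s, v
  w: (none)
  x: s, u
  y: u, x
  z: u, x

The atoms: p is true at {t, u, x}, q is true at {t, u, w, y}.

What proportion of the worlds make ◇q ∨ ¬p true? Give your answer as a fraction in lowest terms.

s: ◇q is F, ¬p is T. ✓
t: ◇q is T, ¬p is F. ✓
u: ◇q is F, ¬p is F. ✗
v: ◇q is F, ¬p is T. ✓
w: ◇q is F, ¬p is T. ✓
x: ◇q is T, ¬p is F. ✓
y: ◇q is T, ¬p is T. ✓
z: ◇q is T, ¬p is T. ✓
That's 7 of 8 worlds, so 7/8.

7/8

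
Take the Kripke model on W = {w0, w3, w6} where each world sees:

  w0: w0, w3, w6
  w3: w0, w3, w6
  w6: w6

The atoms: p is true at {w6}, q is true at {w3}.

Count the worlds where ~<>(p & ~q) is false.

3

w0: <>(p & ~q) is T. ✗
w3: <>(p & ~q) is T. ✗
w6: <>(p & ~q) is T. ✗
Satisfying worlds: ∅.
So ~<>(p & ~q) fails at the other 3 worlds.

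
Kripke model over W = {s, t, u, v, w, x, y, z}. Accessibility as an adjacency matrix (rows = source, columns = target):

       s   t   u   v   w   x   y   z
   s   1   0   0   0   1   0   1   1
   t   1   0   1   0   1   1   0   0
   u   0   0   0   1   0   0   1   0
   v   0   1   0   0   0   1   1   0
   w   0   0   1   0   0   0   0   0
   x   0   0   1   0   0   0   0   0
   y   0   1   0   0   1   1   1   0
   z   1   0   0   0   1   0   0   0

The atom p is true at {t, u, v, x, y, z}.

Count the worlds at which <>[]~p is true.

1

s: successors {s, w, y, z}; []~p there: s:F, w:F, y:F, z:T. ✓
t: successors {s, u, w, x}; []~p there: s:F, u:F, w:F, x:F. ✗
u: successors {v, y}; []~p there: v:F, y:F. ✗
v: successors {t, x, y}; []~p there: t:F, x:F, y:F. ✗
w: successors {u}; []~p there: u:F. ✗
x: successors {u}; []~p there: u:F. ✗
y: successors {t, w, x, y}; []~p there: t:F, w:F, x:F, y:F. ✗
z: successors {s, w}; []~p there: s:F, w:F. ✗
Satisfying worlds: {s}.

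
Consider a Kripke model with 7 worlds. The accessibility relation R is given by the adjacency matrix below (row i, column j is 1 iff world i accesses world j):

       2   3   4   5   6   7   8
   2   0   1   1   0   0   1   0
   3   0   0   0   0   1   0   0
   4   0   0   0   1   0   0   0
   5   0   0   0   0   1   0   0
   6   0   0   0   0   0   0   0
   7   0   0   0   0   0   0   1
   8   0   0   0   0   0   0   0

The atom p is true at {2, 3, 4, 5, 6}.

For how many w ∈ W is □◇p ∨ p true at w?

2: □◇p is F, p is T. ✓
3: □◇p is F, p is T. ✓
4: □◇p is T, p is T. ✓
5: □◇p is F, p is T. ✓
6: □◇p is T, p is T. ✓
7: □◇p is F, p is F. ✗
8: □◇p is T, p is F. ✓
Satisfying worlds: {2, 3, 4, 5, 6, 8}.

6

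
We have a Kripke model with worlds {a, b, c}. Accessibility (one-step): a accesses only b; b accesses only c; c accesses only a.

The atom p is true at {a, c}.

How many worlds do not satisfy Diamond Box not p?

2

a: successors {b}; Box not p there: b:F. ✗
b: successors {c}; Box not p there: c:F. ✗
c: successors {a}; Box not p there: a:T. ✓
Satisfying worlds: {c}.
So Diamond Box not p fails at the other 2 worlds.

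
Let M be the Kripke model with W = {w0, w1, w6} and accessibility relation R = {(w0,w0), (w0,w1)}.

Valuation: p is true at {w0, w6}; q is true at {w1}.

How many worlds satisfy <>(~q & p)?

w0: successors {w0, w1}; ~q & p there: w0:T, w1:F. ✓
w1: no successors, so <>(~q & p) fails. ✗
w6: no successors, so <>(~q & p) fails. ✗
Satisfying worlds: {w0}.

1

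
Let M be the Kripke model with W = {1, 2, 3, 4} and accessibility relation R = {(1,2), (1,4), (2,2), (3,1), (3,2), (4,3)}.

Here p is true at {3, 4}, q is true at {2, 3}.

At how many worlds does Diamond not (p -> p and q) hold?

1: successors {2, 4}; not (p -> p and q) there: 2:F, 4:T. ✓
2: successors {2}; not (p -> p and q) there: 2:F. ✗
3: successors {1, 2}; not (p -> p and q) there: 1:F, 2:F. ✗
4: successors {3}; not (p -> p and q) there: 3:F. ✗
Satisfying worlds: {1}.

1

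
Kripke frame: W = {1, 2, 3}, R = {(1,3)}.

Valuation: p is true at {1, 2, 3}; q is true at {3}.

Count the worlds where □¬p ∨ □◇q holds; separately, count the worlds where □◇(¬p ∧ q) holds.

2 and 2

For □¬p ∨ □◇q:
1: □¬p is F, □◇q is F. ✗
2: □¬p is T, □◇q is T. ✓
3: □¬p is T, □◇q is T. ✓
— 2 worlds.
For □◇(¬p ∧ q):
1: successors {3}; ◇(¬p ∧ q) there: 3:F. ✗
2: no successors, so □◇(¬p ∧ q) holds vacuously. ✓
3: no successors, so □◇(¬p ∧ q) holds vacuously. ✓
— 2 worlds.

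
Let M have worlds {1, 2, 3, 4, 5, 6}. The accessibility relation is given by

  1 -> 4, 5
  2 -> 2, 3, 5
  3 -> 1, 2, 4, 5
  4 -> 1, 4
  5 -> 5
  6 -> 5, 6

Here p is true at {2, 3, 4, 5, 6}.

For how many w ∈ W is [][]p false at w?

1: successors {4, 5}; []p there: 4:F, 5:T. ✗
2: successors {2, 3, 5}; []p there: 2:T, 3:F, 5:T. ✗
3: successors {1, 2, 4, 5}; []p there: 1:T, 2:T, 4:F, 5:T. ✗
4: successors {1, 4}; []p there: 1:T, 4:F. ✗
5: successors {5}; []p there: 5:T. ✓
6: successors {5, 6}; []p there: 5:T, 6:T. ✓
Satisfying worlds: {5, 6}.
So [][]p fails at the other 4 worlds.

4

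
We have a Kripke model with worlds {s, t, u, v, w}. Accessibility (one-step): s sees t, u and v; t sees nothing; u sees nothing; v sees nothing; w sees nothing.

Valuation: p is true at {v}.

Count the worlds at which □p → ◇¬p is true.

s: □p is F, ◇¬p is T. ✓
t: □p is T, ◇¬p is F. ✗
u: □p is T, ◇¬p is F. ✗
v: □p is T, ◇¬p is F. ✗
w: □p is T, ◇¬p is F. ✗
Satisfying worlds: {s}.

1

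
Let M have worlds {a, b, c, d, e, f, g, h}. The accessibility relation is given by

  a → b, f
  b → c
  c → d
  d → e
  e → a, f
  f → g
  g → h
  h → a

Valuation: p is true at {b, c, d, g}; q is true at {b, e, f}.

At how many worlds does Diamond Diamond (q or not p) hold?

a: successors {b, f}; Diamond (q or not p) there: b:F, f:F. ✗
b: successors {c}; Diamond (q or not p) there: c:F. ✗
c: successors {d}; Diamond (q or not p) there: d:T. ✓
d: successors {e}; Diamond (q or not p) there: e:T. ✓
e: successors {a, f}; Diamond (q or not p) there: a:T, f:F. ✓
f: successors {g}; Diamond (q or not p) there: g:T. ✓
g: successors {h}; Diamond (q or not p) there: h:T. ✓
h: successors {a}; Diamond (q or not p) there: a:T. ✓
Satisfying worlds: {c, d, e, f, g, h}.

6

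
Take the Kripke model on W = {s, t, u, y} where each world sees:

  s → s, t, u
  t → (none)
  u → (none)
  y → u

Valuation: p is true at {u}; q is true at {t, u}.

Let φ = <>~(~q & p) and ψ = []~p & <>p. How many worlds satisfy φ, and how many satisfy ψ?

For <>~(~q & p):
s: successors {s, t, u}; ~(~q & p) there: s:T, t:T, u:T. ✓
t: no successors, so <>~(~q & p) fails. ✗
u: no successors, so <>~(~q & p) fails. ✗
y: successors {u}; ~(~q & p) there: u:T. ✓
— 2 worlds.
For []~p & <>p:
s: []~p is F, <>p is T. ✗
t: []~p is T, <>p is F. ✗
u: []~p is T, <>p is F. ✗
y: []~p is F, <>p is T. ✗
— 0 worlds.

2 and 0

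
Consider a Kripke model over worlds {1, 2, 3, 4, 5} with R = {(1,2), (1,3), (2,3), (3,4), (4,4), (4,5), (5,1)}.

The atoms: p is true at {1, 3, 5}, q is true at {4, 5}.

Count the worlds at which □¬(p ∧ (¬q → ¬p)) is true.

1: successors {2, 3}; ¬(p ∧ (¬q → ¬p)) there: 2:T, 3:T. ✓
2: successors {3}; ¬(p ∧ (¬q → ¬p)) there: 3:T. ✓
3: successors {4}; ¬(p ∧ (¬q → ¬p)) there: 4:T. ✓
4: successors {4, 5}; ¬(p ∧ (¬q → ¬p)) there: 4:T, 5:F. ✗
5: successors {1}; ¬(p ∧ (¬q → ¬p)) there: 1:T. ✓
Satisfying worlds: {1, 2, 3, 5}.

4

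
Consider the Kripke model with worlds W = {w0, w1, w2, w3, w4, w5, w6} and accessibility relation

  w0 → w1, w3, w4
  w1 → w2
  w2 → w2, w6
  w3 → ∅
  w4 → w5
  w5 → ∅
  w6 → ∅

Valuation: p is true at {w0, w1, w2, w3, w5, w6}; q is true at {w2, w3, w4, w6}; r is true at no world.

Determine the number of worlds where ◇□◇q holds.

3

w0: successors {w1, w3, w4}; □◇q there: w1:T, w3:T, w4:F. ✓
w1: successors {w2}; □◇q there: w2:F. ✗
w2: successors {w2, w6}; □◇q there: w2:F, w6:T. ✓
w3: no successors, so ◇□◇q fails. ✗
w4: successors {w5}; □◇q there: w5:T. ✓
w5: no successors, so ◇□◇q fails. ✗
w6: no successors, so ◇□◇q fails. ✗
Satisfying worlds: {w0, w2, w4}.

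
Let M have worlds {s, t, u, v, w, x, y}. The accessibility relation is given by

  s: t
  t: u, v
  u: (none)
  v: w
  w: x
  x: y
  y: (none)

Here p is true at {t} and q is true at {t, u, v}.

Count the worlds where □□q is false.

3

s: successors {t}; □q there: t:T. ✓
t: successors {u, v}; □q there: u:T, v:F. ✗
u: no successors, so □□q holds vacuously. ✓
v: successors {w}; □q there: w:F. ✗
w: successors {x}; □q there: x:F. ✗
x: successors {y}; □q there: y:T. ✓
y: no successors, so □□q holds vacuously. ✓
Satisfying worlds: {s, u, x, y}.
So □□q fails at the other 3 worlds.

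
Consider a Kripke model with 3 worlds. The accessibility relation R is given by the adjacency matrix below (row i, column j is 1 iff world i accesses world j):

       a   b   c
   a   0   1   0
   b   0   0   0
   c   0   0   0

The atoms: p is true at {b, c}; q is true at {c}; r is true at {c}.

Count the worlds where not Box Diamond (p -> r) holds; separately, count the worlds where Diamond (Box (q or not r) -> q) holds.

For not Box Diamond (p -> r):
a: Box Diamond (p -> r) is F. ✓
b: Box Diamond (p -> r) is T. ✗
c: Box Diamond (p -> r) is T. ✗
— 1 world.
For Diamond (Box (q or not r) -> q):
a: successors {b}; Box (q or not r) -> q there: b:F. ✗
b: no successors, so Diamond (Box (q or not r) -> q) fails. ✗
c: no successors, so Diamond (Box (q or not r) -> q) fails. ✗
— 0 worlds.

1 and 0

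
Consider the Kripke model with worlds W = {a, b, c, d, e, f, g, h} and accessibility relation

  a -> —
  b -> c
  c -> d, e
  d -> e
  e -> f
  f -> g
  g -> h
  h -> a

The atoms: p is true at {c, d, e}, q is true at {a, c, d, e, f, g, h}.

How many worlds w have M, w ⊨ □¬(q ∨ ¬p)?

1

a: no successors, so □¬(q ∨ ¬p) holds vacuously. ✓
b: successors {c}; ¬(q ∨ ¬p) there: c:F. ✗
c: successors {d, e}; ¬(q ∨ ¬p) there: d:F, e:F. ✗
d: successors {e}; ¬(q ∨ ¬p) there: e:F. ✗
e: successors {f}; ¬(q ∨ ¬p) there: f:F. ✗
f: successors {g}; ¬(q ∨ ¬p) there: g:F. ✗
g: successors {h}; ¬(q ∨ ¬p) there: h:F. ✗
h: successors {a}; ¬(q ∨ ¬p) there: a:F. ✗
Satisfying worlds: {a}.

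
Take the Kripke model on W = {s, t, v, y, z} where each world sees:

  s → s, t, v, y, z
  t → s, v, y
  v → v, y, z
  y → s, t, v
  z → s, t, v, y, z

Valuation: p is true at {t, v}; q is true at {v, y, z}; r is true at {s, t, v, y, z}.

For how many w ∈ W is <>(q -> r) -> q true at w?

s: <>(q -> r) is T, q is F. ✗
t: <>(q -> r) is T, q is F. ✗
v: <>(q -> r) is T, q is T. ✓
y: <>(q -> r) is T, q is T. ✓
z: <>(q -> r) is T, q is T. ✓
Satisfying worlds: {v, y, z}.

3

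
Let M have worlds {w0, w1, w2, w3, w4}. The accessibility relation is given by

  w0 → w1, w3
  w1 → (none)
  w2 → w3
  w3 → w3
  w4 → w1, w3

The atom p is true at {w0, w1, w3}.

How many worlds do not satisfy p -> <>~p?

3

w0: p is T, <>~p is F. ✗
w1: p is T, <>~p is F. ✗
w2: p is F, <>~p is F. ✓
w3: p is T, <>~p is F. ✗
w4: p is F, <>~p is F. ✓
Satisfying worlds: {w2, w4}.
So p -> <>~p fails at the other 3 worlds.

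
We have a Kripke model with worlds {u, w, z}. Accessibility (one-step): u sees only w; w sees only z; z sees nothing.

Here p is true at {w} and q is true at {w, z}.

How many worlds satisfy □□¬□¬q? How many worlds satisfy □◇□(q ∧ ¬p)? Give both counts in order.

For □□¬□¬q:
u: successors {w}; □¬□¬q there: w:F. ✗
w: successors {z}; □¬□¬q there: z:T. ✓
z: no successors, so □□¬□¬q holds vacuously. ✓
— 2 worlds.
For □◇□(q ∧ ¬p):
u: successors {w}; ◇□(q ∧ ¬p) there: w:T. ✓
w: successors {z}; ◇□(q ∧ ¬p) there: z:F. ✗
z: no successors, so □◇□(q ∧ ¬p) holds vacuously. ✓
— 2 worlds.

2 and 2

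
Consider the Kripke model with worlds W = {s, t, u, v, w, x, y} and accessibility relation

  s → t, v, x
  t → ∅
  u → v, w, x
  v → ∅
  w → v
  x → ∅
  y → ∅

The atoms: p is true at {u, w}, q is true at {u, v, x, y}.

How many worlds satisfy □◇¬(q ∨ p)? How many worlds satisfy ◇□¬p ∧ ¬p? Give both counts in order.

4 and 1

For □◇¬(q ∨ p):
s: successors {t, v, x}; ◇¬(q ∨ p) there: t:F, v:F, x:F. ✗
t: no successors, so □◇¬(q ∨ p) holds vacuously. ✓
u: successors {v, w, x}; ◇¬(q ∨ p) there: v:F, w:F, x:F. ✗
v: no successors, so □◇¬(q ∨ p) holds vacuously. ✓
w: successors {v}; ◇¬(q ∨ p) there: v:F. ✗
x: no successors, so □◇¬(q ∨ p) holds vacuously. ✓
y: no successors, so □◇¬(q ∨ p) holds vacuously. ✓
— 4 worlds.
For ◇□¬p ∧ ¬p:
s: ◇□¬p is T, ¬p is T. ✓
t: ◇□¬p is F, ¬p is T. ✗
u: ◇□¬p is T, ¬p is F. ✗
v: ◇□¬p is F, ¬p is T. ✗
w: ◇□¬p is T, ¬p is F. ✗
x: ◇□¬p is F, ¬p is T. ✗
y: ◇□¬p is F, ¬p is T. ✗
— 1 world.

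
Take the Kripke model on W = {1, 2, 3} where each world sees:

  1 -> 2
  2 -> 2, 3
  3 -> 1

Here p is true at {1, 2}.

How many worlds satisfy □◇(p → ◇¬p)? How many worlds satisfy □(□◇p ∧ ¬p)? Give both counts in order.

For □◇(p → ◇¬p):
1: successors {2}; ◇(p → ◇¬p) there: 2:T. ✓
2: successors {2, 3}; ◇(p → ◇¬p) there: 2:T, 3:F. ✗
3: successors {1}; ◇(p → ◇¬p) there: 1:T. ✓
— 2 worlds.
For □(□◇p ∧ ¬p):
1: successors {2}; □◇p ∧ ¬p there: 2:F. ✗
2: successors {2, 3}; □◇p ∧ ¬p there: 2:F, 3:T. ✗
3: successors {1}; □◇p ∧ ¬p there: 1:F. ✗
— 0 worlds.

2 and 0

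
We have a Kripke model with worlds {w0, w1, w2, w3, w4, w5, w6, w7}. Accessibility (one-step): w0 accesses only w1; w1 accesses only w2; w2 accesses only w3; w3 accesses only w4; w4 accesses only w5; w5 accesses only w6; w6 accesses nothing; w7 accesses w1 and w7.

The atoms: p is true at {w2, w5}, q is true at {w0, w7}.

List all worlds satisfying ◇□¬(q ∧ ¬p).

{w0, w1, w2, w3, w4, w5, w7}

w0: successors {w1}; □¬(q ∧ ¬p) there: w1:T. ✓
w1: successors {w2}; □¬(q ∧ ¬p) there: w2:T. ✓
w2: successors {w3}; □¬(q ∧ ¬p) there: w3:T. ✓
w3: successors {w4}; □¬(q ∧ ¬p) there: w4:T. ✓
w4: successors {w5}; □¬(q ∧ ¬p) there: w5:T. ✓
w5: successors {w6}; □¬(q ∧ ¬p) there: w6:T. ✓
w6: no successors, so ◇□¬(q ∧ ¬p) fails. ✗
w7: successors {w1, w7}; □¬(q ∧ ¬p) there: w1:T, w7:F. ✓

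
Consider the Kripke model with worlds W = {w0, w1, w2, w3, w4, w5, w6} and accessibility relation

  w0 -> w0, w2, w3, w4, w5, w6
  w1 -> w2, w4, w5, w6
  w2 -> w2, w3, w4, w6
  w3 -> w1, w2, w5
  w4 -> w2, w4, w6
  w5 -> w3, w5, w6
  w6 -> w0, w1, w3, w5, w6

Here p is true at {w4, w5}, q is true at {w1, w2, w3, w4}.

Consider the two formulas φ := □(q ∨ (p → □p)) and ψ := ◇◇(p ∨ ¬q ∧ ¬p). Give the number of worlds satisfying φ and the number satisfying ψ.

For □(q ∨ (p → □p)):
w0: successors {w0, w2, w3, w4, w5, w6}; q ∨ (p → □p) there: w0:T, w2:T, w3:T, w4:T, w5:F, w6:T. ✗
w1: successors {w2, w4, w5, w6}; q ∨ (p → □p) there: w2:T, w4:T, w5:F, w6:T. ✗
w2: successors {w2, w3, w4, w6}; q ∨ (p → □p) there: w2:T, w3:T, w4:T, w6:T. ✓
w3: successors {w1, w2, w5}; q ∨ (p → □p) there: w1:T, w2:T, w5:F. ✗
w4: successors {w2, w4, w6}; q ∨ (p → □p) there: w2:T, w4:T, w6:T. ✓
w5: successors {w3, w5, w6}; q ∨ (p → □p) there: w3:T, w5:F, w6:T. ✗
w6: successors {w0, w1, w3, w5, w6}; q ∨ (p → □p) there: w0:T, w1:T, w3:T, w5:F, w6:T. ✗
— 2 worlds.
For ◇◇(p ∨ ¬q ∧ ¬p):
w0: successors {w0, w2, w3, w4, w5, w6}; ◇(p ∨ ¬q ∧ ¬p) there: w0:T, w2:T, w3:T, w4:T, w5:T, w6:T. ✓
w1: successors {w2, w4, w5, w6}; ◇(p ∨ ¬q ∧ ¬p) there: w2:T, w4:T, w5:T, w6:T. ✓
w2: successors {w2, w3, w4, w6}; ◇(p ∨ ¬q ∧ ¬p) there: w2:T, w3:T, w4:T, w6:T. ✓
w3: successors {w1, w2, w5}; ◇(p ∨ ¬q ∧ ¬p) there: w1:T, w2:T, w5:T. ✓
w4: successors {w2, w4, w6}; ◇(p ∨ ¬q ∧ ¬p) there: w2:T, w4:T, w6:T. ✓
w5: successors {w3, w5, w6}; ◇(p ∨ ¬q ∧ ¬p) there: w3:T, w5:T, w6:T. ✓
w6: successors {w0, w1, w3, w5, w6}; ◇(p ∨ ¬q ∧ ¬p) there: w0:T, w1:T, w3:T, w5:T, w6:T. ✓
— 7 worlds.

2 and 7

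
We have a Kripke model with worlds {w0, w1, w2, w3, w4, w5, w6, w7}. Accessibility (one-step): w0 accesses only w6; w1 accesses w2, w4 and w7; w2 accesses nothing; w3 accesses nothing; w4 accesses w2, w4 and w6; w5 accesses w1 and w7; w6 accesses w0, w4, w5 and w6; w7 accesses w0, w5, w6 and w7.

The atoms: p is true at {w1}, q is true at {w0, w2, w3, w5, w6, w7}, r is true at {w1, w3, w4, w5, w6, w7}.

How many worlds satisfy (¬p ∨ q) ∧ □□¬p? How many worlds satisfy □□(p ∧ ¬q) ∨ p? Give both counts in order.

For (¬p ∨ q) ∧ □□¬p:
w0: ¬p ∨ q is T, □□¬p is T. ✓
w1: ¬p ∨ q is F, □□¬p is T. ✗
w2: ¬p ∨ q is T, □□¬p is T. ✓
w3: ¬p ∨ q is T, □□¬p is T. ✓
w4: ¬p ∨ q is T, □□¬p is T. ✓
w5: ¬p ∨ q is T, □□¬p is T. ✓
w6: ¬p ∨ q is T, □□¬p is F. ✗
w7: ¬p ∨ q is T, □□¬p is F. ✗
— 5 worlds.
For □□(p ∧ ¬q) ∨ p:
w0: □□(p ∧ ¬q) is F, p is F. ✗
w1: □□(p ∧ ¬q) is F, p is T. ✓
w2: □□(p ∧ ¬q) is T, p is F. ✓
w3: □□(p ∧ ¬q) is T, p is F. ✓
w4: □□(p ∧ ¬q) is F, p is F. ✗
w5: □□(p ∧ ¬q) is F, p is F. ✗
w6: □□(p ∧ ¬q) is F, p is F. ✗
w7: □□(p ∧ ¬q) is F, p is F. ✗
— 3 worlds.

5 and 3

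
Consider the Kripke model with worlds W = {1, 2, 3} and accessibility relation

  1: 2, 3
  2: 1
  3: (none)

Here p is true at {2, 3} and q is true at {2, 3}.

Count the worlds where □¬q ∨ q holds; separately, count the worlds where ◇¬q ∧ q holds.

2 and 1

For □¬q ∨ q:
1: □¬q is F, q is F. ✗
2: □¬q is T, q is T. ✓
3: □¬q is T, q is T. ✓
— 2 worlds.
For ◇¬q ∧ q:
1: ◇¬q is F, q is F. ✗
2: ◇¬q is T, q is T. ✓
3: ◇¬q is F, q is T. ✗
— 1 world.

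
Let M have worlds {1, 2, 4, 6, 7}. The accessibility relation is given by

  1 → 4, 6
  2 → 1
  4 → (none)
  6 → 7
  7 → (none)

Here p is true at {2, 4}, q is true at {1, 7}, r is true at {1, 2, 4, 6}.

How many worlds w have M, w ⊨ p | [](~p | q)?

4

1: p is F, [](~p | q) is F. ✗
2: p is T, [](~p | q) is T. ✓
4: p is T, [](~p | q) is T. ✓
6: p is F, [](~p | q) is T. ✓
7: p is F, [](~p | q) is T. ✓
Satisfying worlds: {2, 4, 6, 7}.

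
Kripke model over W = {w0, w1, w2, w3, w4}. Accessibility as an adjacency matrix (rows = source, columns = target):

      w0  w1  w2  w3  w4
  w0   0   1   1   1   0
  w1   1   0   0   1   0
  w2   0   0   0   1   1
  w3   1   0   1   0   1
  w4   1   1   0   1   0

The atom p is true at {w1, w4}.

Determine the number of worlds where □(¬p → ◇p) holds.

5

w0: successors {w1, w2, w3}; ¬p → ◇p there: w1:T, w2:T, w3:T. ✓
w1: successors {w0, w3}; ¬p → ◇p there: w0:T, w3:T. ✓
w2: successors {w3, w4}; ¬p → ◇p there: w3:T, w4:T. ✓
w3: successors {w0, w2, w4}; ¬p → ◇p there: w0:T, w2:T, w4:T. ✓
w4: successors {w0, w1, w3}; ¬p → ◇p there: w0:T, w1:T, w3:T. ✓
Satisfying worlds: {w0, w1, w2, w3, w4}.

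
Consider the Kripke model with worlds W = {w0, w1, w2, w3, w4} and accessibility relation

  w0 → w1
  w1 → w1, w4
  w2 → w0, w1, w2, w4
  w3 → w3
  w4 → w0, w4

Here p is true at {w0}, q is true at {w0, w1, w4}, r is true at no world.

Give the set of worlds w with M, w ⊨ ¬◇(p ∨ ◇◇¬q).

w0: ◇(p ∨ ◇◇¬q) is F. ✓
w1: ◇(p ∨ ◇◇¬q) is F. ✓
w2: ◇(p ∨ ◇◇¬q) is T. ✗
w3: ◇(p ∨ ◇◇¬q) is T. ✗
w4: ◇(p ∨ ◇◇¬q) is T. ✗

{w0, w1}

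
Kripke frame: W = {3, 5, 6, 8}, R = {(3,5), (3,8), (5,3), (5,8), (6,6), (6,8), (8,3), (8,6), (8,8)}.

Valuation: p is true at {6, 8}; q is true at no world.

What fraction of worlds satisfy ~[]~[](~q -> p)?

1/2

3: []~[](~q -> p) is T. ✗
5: []~[](~q -> p) is T. ✗
6: []~[](~q -> p) is F. ✓
8: []~[](~q -> p) is F. ✓
That's 2 of 4 worlds, so 2/4 = 1/2.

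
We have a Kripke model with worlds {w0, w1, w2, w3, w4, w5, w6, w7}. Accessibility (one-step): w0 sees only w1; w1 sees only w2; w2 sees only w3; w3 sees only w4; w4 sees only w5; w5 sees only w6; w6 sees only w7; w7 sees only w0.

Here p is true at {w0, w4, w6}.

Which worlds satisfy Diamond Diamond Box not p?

w0: successors {w1}; Diamond Box not p there: w1:T. ✓
w1: successors {w2}; Diamond Box not p there: w2:F. ✗
w2: successors {w3}; Diamond Box not p there: w3:T. ✓
w3: successors {w4}; Diamond Box not p there: w4:F. ✗
w4: successors {w5}; Diamond Box not p there: w5:T. ✓
w5: successors {w6}; Diamond Box not p there: w6:F. ✗
w6: successors {w7}; Diamond Box not p there: w7:T. ✓
w7: successors {w0}; Diamond Box not p there: w0:T. ✓

{w0, w2, w4, w6, w7}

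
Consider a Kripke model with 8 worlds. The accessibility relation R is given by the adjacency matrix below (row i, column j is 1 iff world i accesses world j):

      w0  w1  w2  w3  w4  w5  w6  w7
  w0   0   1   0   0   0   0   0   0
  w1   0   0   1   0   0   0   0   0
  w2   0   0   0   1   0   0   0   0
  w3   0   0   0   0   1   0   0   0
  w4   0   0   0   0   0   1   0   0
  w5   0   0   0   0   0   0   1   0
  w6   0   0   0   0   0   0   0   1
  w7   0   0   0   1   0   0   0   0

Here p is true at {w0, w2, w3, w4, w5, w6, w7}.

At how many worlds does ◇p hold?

7

w0: successors {w1}; p there: w1:F. ✗
w1: successors {w2}; p there: w2:T. ✓
w2: successors {w3}; p there: w3:T. ✓
w3: successors {w4}; p there: w4:T. ✓
w4: successors {w5}; p there: w5:T. ✓
w5: successors {w6}; p there: w6:T. ✓
w6: successors {w7}; p there: w7:T. ✓
w7: successors {w3}; p there: w3:T. ✓
Satisfying worlds: {w1, w2, w3, w4, w5, w6, w7}.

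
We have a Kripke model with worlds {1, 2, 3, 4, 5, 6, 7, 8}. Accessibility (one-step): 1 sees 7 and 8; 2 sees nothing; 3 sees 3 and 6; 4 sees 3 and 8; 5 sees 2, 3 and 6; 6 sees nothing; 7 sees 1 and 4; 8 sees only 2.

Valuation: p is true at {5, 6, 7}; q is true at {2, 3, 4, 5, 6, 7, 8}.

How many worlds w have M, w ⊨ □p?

2

1: successors {7, 8}; p there: 7:T, 8:F. ✗
2: no successors, so □p holds vacuously. ✓
3: successors {3, 6}; p there: 3:F, 6:T. ✗
4: successors {3, 8}; p there: 3:F, 8:F. ✗
5: successors {2, 3, 6}; p there: 2:F, 3:F, 6:T. ✗
6: no successors, so □p holds vacuously. ✓
7: successors {1, 4}; p there: 1:F, 4:F. ✗
8: successors {2}; p there: 2:F. ✗
Satisfying worlds: {2, 6}.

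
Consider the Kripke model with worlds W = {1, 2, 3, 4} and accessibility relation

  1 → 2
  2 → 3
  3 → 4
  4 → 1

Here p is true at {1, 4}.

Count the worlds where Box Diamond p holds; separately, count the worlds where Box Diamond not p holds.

2 and 2

For Box Diamond p:
1: successors {2}; Diamond p there: 2:F. ✗
2: successors {3}; Diamond p there: 3:T. ✓
3: successors {4}; Diamond p there: 4:T. ✓
4: successors {1}; Diamond p there: 1:F. ✗
— 2 worlds.
For Box Diamond not p:
1: successors {2}; Diamond not p there: 2:T. ✓
2: successors {3}; Diamond not p there: 3:F. ✗
3: successors {4}; Diamond not p there: 4:F. ✗
4: successors {1}; Diamond not p there: 1:T. ✓
— 2 worlds.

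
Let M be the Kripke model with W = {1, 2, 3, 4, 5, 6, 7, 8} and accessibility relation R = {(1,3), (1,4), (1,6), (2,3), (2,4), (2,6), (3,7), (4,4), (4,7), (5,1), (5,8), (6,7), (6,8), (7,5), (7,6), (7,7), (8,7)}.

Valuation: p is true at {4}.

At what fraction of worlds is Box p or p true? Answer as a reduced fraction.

1/8

1: Box p is F, p is F. ✗
2: Box p is F, p is F. ✗
3: Box p is F, p is F. ✗
4: Box p is F, p is T. ✓
5: Box p is F, p is F. ✗
6: Box p is F, p is F. ✗
7: Box p is F, p is F. ✗
8: Box p is F, p is F. ✗
That's 1 of 8 worlds, so 1/8.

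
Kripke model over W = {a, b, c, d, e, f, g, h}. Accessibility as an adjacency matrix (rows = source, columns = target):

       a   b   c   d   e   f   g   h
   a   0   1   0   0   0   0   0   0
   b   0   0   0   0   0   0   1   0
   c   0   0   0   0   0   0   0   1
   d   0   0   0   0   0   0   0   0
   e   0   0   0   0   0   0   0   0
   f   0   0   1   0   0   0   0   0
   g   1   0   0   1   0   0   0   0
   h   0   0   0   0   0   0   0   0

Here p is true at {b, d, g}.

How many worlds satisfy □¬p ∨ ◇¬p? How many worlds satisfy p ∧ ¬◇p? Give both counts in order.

For □¬p ∨ ◇¬p:
a: □¬p is F, ◇¬p is F. ✗
b: □¬p is F, ◇¬p is F. ✗
c: □¬p is T, ◇¬p is T. ✓
d: □¬p is T, ◇¬p is F. ✓
e: □¬p is T, ◇¬p is F. ✓
f: □¬p is T, ◇¬p is T. ✓
g: □¬p is F, ◇¬p is T. ✓
h: □¬p is T, ◇¬p is F. ✓
— 6 worlds.
For p ∧ ¬◇p:
a: p is F, ¬◇p is F. ✗
b: p is T, ¬◇p is F. ✗
c: p is F, ¬◇p is T. ✗
d: p is T, ¬◇p is T. ✓
e: p is F, ¬◇p is T. ✗
f: p is F, ¬◇p is T. ✗
g: p is T, ¬◇p is F. ✗
h: p is F, ¬◇p is T. ✗
— 1 world.

6 and 1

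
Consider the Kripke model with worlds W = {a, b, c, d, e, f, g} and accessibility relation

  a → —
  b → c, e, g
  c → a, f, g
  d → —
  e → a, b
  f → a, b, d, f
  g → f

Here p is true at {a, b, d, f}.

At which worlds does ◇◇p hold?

{b, c, f, g}

a: no successors, so ◇◇p fails. ✗
b: successors {c, e, g}; ◇p there: c:T, e:T, g:T. ✓
c: successors {a, f, g}; ◇p there: a:F, f:T, g:T. ✓
d: no successors, so ◇◇p fails. ✗
e: successors {a, b}; ◇p there: a:F, b:F. ✗
f: successors {a, b, d, f}; ◇p there: a:F, b:F, d:F, f:T. ✓
g: successors {f}; ◇p there: f:T. ✓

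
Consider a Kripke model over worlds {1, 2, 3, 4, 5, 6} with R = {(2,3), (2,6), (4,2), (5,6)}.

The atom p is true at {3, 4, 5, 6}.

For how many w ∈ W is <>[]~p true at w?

2

1: no successors, so <>[]~p fails. ✗
2: successors {3, 6}; []~p there: 3:T, 6:T. ✓
3: no successors, so <>[]~p fails. ✗
4: successors {2}; []~p there: 2:F. ✗
5: successors {6}; []~p there: 6:T. ✓
6: no successors, so <>[]~p fails. ✗
Satisfying worlds: {2, 5}.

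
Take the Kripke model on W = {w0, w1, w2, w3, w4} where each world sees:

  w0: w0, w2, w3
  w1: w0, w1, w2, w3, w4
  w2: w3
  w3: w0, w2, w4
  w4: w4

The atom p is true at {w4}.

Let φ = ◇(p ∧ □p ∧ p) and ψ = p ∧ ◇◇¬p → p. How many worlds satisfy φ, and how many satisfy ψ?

For ◇(p ∧ □p ∧ p):
w0: successors {w0, w2, w3}; p ∧ □p ∧ p there: w0:F, w2:F, w3:F. ✗
w1: successors {w0, w1, w2, w3, w4}; p ∧ □p ∧ p there: w0:F, w1:F, w2:F, w3:F, w4:T. ✓
w2: successors {w3}; p ∧ □p ∧ p there: w3:F. ✗
w3: successors {w0, w2, w4}; p ∧ □p ∧ p there: w0:F, w2:F, w4:T. ✓
w4: successors {w4}; p ∧ □p ∧ p there: w4:T. ✓
— 3 worlds.
For p ∧ ◇◇¬p → p:
w0: p ∧ ◇◇¬p is F, p is F. ✓
w1: p ∧ ◇◇¬p is F, p is F. ✓
w2: p ∧ ◇◇¬p is F, p is F. ✓
w3: p ∧ ◇◇¬p is F, p is F. ✓
w4: p ∧ ◇◇¬p is F, p is T. ✓
— 5 worlds.

3 and 5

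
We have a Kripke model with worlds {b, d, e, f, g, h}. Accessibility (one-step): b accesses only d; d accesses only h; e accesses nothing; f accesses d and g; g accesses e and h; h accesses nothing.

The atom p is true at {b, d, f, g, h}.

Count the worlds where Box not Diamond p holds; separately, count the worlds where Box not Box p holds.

For Box not Diamond p:
b: successors {d}; not Diamond p there: d:F. ✗
d: successors {h}; not Diamond p there: h:T. ✓
e: no successors, so Box not Diamond p holds vacuously. ✓
f: successors {d, g}; not Diamond p there: d:F, g:F. ✗
g: successors {e, h}; not Diamond p there: e:T, h:T. ✓
h: no successors, so Box not Diamond p holds vacuously. ✓
— 4 worlds.
For Box not Box p:
b: successors {d}; not Box p there: d:F. ✗
d: successors {h}; not Box p there: h:F. ✗
e: no successors, so Box not Box p holds vacuously. ✓
f: successors {d, g}; not Box p there: d:F, g:T. ✗
g: successors {e, h}; not Box p there: e:F, h:F. ✗
h: no successors, so Box not Box p holds vacuously. ✓
— 2 worlds.

4 and 2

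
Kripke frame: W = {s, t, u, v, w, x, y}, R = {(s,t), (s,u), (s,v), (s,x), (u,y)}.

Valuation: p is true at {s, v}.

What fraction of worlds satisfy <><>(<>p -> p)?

1/7

s: successors {t, u, v, x}; <>(<>p -> p) there: t:F, u:T, v:F, x:F. ✓
t: no successors, so <><>(<>p -> p) fails. ✗
u: successors {y}; <>(<>p -> p) there: y:F. ✗
v: no successors, so <><>(<>p -> p) fails. ✗
w: no successors, so <><>(<>p -> p) fails. ✗
x: no successors, so <><>(<>p -> p) fails. ✗
y: no successors, so <><>(<>p -> p) fails. ✗
That's 1 of 7 worlds, so 1/7.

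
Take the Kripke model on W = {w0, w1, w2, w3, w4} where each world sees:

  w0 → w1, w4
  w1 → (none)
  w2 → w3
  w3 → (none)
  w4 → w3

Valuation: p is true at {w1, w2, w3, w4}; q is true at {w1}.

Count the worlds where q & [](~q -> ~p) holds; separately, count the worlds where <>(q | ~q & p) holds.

1 and 3

For q & [](~q -> ~p):
w0: q is F, [](~q -> ~p) is F. ✗
w1: q is T, [](~q -> ~p) is T. ✓
w2: q is F, [](~q -> ~p) is F. ✗
w3: q is F, [](~q -> ~p) is T. ✗
w4: q is F, [](~q -> ~p) is F. ✗
— 1 world.
For <>(q | ~q & p):
w0: successors {w1, w4}; q | ~q & p there: w1:T, w4:T. ✓
w1: no successors, so <>(q | ~q & p) fails. ✗
w2: successors {w3}; q | ~q & p there: w3:T. ✓
w3: no successors, so <>(q | ~q & p) fails. ✗
w4: successors {w3}; q | ~q & p there: w3:T. ✓
— 3 worlds.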